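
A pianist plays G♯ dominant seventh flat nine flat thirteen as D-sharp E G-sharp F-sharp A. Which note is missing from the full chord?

B-sharp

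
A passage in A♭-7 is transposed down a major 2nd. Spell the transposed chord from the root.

Transposed root: Ab → Gb (major 2nd down). So we spell Gb minor seventh:
Root: Gb
Minor 3rd (3rd): Bbb
Perfect 5th (5th): Db
Minor 7th (7th): Fb

Gb – Bbb – Db – Fb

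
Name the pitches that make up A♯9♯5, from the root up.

A#, C##, E##, G#, B#

A♯9♯5 is a dominant ninth sharp five built on A#.
Root: A#
Major 3rd (3rd): C##
Augmented 5th (5th): E##
Minor 7th (7th): G#
Major 9th (9th): B#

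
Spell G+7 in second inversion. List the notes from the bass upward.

D#, F, G, B

G+7 = G–B–D#–F; second inversion → fifth (D#) lowest.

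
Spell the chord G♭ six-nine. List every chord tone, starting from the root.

G♭ six-nine: six-nine on G-flat.
Root: G-flat
Major 3rd (3rd): B-flat
Perfect 5th (5th): D-flat
Major 6th (6th): E-flat
Major 9th (9th): A-flat

G-flat, B-flat, D-flat, E-flat, A-flat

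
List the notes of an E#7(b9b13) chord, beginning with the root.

E#  G##  B#  D#  F#  C#

Root E#, quality dominant seventh flat nine flat thirteen:
root → E#
3rd (major 3rd) → G##
5th (perfect 5th) → B#
7th (minor 7th) → D#
9th (minor 9th) → F#
13th (minor 13th) → C#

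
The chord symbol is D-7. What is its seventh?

C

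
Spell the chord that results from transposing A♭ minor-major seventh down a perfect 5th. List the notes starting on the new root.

Transposed root: Ab → Db (perfect 5th down). So we spell Db minor-major seventh:
Db — root
Fb — minor 3rd
Ab — perfect 5th
C — major 7th

Db – Fb – Ab – C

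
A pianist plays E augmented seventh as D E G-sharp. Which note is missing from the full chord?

B-sharp

The full E augmented seventh chord is E, G-sharp, B-sharp, D.
Comparing with the voicing, the augmented 5th (5th) — B-sharp — is absent.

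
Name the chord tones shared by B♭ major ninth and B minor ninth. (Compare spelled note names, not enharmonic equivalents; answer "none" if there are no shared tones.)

B♭ major ninth: Bb D F A C
B minor ninth: B D F# A C#
Common to both → D, A.

D  A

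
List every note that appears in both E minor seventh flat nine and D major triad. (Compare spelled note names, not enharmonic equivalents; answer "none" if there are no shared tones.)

E minor seventh flat nine = E, G, B, D, F.
D major triad = D, F#, A.
Shared: D.

D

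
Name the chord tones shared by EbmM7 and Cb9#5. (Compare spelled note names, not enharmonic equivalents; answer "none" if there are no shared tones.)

Eb

EbmM7: Eb Gb Bb D
Cb9#5: Cb Eb G Bbb Db
Common to both → Eb.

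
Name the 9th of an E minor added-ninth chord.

F♯

E minor added-ninth is built on E; its 9th is a major 9th above the root.
A second above E uses the letter F, and the major 9th above E is F♯.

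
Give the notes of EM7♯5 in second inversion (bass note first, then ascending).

B♯  D♯  E  G♯

In root position, EM7♯5 is E–G♯–B♯–D♯.
Second inversion puts the fifth (B♯) in the bass.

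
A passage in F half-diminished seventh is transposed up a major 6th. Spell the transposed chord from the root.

D, F, A-flat, C

A major 6th up from F is D, so the new chord is D half-diminished seventh.
Root: D
Minor 3rd (3rd): F
Diminished 5th (5th): A-flat
Minor 7th (7th): C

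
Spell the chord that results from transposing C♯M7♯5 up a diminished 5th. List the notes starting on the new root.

A diminished 5th up from C# is G, so the new chord is G augmented major seventh.
- root: G
- major 3rd: B
- augmented 5th: D#
- major 7th: F#

G, B, D#, F#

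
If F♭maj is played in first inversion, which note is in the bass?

A♭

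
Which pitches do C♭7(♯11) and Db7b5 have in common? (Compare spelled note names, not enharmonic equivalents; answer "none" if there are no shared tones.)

C♭7(♯11) = Cb, Eb, Gb, Bbb, F.
Db7b5 = Db, F, Abb, Cb.
Shared: Cb, F.

Cb, F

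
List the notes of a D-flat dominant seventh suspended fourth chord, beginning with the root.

D-flat dominant seventh suspended fourth is a dominant seventh suspended fourth built on Db.
Db — root
Gb — perfect 4th
Ab — perfect 5th
Cb — minor 7th

Db, Gb, Ab, Cb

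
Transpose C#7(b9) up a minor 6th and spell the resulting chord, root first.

A  C#  E  G  Bb

A minor 6th up from C# is A, so the new chord is A dominant seventh flat nine.
A — root
C# — major 3rd
E — perfect 5th
G — minor 7th
Bb — minor 9th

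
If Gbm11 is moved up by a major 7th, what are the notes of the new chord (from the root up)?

F – Ab – C – Eb – G – Bb

A major 7th up from Gb is F, so the new chord is F minor eleventh.
Root: F
Minor 3rd (3rd): Ab
Perfect 5th (5th): C
Minor 7th (7th): Eb
Major 9th (9th): G
Perfect 11th (11th): Bb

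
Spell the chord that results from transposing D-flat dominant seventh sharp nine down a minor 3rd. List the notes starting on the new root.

Bb – D – F – Ab – C#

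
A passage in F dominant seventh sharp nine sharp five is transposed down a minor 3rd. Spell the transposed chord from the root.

D  F-sharp  A-sharp  C  E-sharp

Transposed root: F → D (minor 3rd down). So we spell D dominant seventh sharp nine sharp five:
D — root
F-sharp — major 3rd
A-sharp — augmented 5th
C — minor 7th
E-sharp — augmented 9th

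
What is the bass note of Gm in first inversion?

B♭

Gm = G–B♭–D. First inversion → third in the bass = B♭.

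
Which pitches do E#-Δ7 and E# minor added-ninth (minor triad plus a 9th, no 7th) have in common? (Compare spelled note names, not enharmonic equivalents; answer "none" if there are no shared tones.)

E#-Δ7: E# G# B# D##
E# minor added-ninth: E# G# B# F##
Common to both → E#, G#, B#.

E#  G#  B#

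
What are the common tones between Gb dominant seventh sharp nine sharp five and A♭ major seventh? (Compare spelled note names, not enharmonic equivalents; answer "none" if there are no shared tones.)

none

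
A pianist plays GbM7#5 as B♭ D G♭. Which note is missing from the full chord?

F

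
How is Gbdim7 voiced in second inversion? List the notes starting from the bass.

In root position, Gbdim7 is Gb–Bbb–Dbb–Fbb.
Second inversion puts the fifth (Dbb) in the bass.

Dbb Fbb Gb Bbb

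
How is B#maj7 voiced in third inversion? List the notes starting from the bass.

A𝄪 B♯ D𝄪 F𝄪

In root position, B#maj7 is B♯–D𝄪–F𝄪–A𝄪.
Third inversion puts the seventh (A𝄪) in the bass.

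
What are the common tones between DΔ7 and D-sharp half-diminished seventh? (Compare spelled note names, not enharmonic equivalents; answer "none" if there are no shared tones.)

F♯ A C♯

DΔ7 = D, F♯, A, C♯.
D-sharp half-diminished seventh = D♯, F♯, A, C♯.
Shared: F♯, A, C♯.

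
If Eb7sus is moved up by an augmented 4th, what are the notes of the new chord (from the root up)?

A, D, E, G

An augmented 4th up from Eb is A, so the new chord is A dominant seventh suspended fourth.
root → A
4th (perfect 4th) → D
5th (perfect 5th) → E
7th (minor 7th) → G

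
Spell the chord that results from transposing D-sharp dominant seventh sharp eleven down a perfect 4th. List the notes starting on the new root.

Transposed root: D-sharp → A-sharp (perfect 4th down). So we spell A-sharp dominant seventh sharp eleven:
A-sharp — root
C-double-sharp — major 3rd
E-sharp — perfect 5th
G-sharp — minor 7th
D-double-sharp — augmented 11th

A-sharp C-double-sharp E-sharp G-sharp D-double-sharp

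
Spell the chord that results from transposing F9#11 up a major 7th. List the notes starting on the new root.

E, G#, B, D, F#, A#

Transposed root: F → E (major 7th up). So we spell E dominant ninth sharp eleven:
root → E
3rd (major 3rd) → G#
5th (perfect 5th) → B
7th (minor 7th) → D
9th (major 9th) → F#
11th (augmented 11th) → A#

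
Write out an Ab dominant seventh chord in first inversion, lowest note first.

C – E-flat – G-flat – A-flat

In root position, Ab dominant seventh is A-flat–C–E-flat–G-flat.
First inversion puts the third (C) in the bass.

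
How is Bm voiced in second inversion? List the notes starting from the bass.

In root position, Bm is B–D–F♯.
Second inversion puts the fifth (F♯) in the bass.

F♯ B D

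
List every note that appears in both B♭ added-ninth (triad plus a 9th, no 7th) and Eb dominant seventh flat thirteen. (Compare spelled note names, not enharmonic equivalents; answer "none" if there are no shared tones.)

B-flat

B♭ added-ninth: B-flat D F C
Eb dominant seventh flat thirteen: E-flat G B-flat D-flat C-flat
Common to both → B-flat.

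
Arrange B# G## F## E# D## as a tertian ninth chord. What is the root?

E#

Stacking in thirds gives E# – G## – B# – D## – F##, so E# is the root — E# major ninth.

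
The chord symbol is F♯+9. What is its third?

Root of F♯+9 = F#. The 3rd is a major 3rd: F# up a major 3rd → A#.

A#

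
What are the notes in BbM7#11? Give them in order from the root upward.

BbM7#11 is a major seventh sharp eleven built on Bb.
root → Bb
3rd (major 3rd) → D
5th (perfect 5th) → F
7th (major 7th) → A
11th (augmented 11th) → E

Bb  D  F  A  E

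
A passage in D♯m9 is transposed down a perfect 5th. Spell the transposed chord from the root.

D♯ down a perfect 5th → G♯. New chord: G♯ minor ninth.
G♯ — root
B — minor 3rd
D♯ — perfect 5th
F♯ — minor 7th
A♯ — major 9th

G♯ – B – D♯ – F♯ – A♯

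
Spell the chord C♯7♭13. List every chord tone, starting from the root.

C#, E#, G#, B, A

C♯7♭13: dominant seventh flat thirteen on C#.
Root: C#
Major 3rd (3rd): E#
Perfect 5th (5th): G#
Minor 7th (7th): B
Minor 13th (13th): A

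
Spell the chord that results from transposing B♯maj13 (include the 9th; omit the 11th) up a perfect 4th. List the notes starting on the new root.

Transposed root: B# → E# (perfect 4th up). So we spell E# major thirteenth:
E# — root
G## — major 3rd
B# — perfect 5th
D## — major 7th
F## — major 9th
C## — major 13th

E#, G##, B#, D##, F##, C##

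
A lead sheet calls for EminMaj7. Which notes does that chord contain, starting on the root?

E, G, B, D♯

EminMaj7 is a minor-major seventh built on E.
E — root
G — minor 3rd
B — perfect 5th
D♯ — major 7th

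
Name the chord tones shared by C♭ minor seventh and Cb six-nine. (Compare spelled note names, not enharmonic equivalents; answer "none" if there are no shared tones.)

C♭  G♭

C♭ minor seventh: C♭ E𝄫 G♭ B𝄫
Cb six-nine: C♭ E♭ G♭ A♭ D♭
Common to both → C♭, G♭.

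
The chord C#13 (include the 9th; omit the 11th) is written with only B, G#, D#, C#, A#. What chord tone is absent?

E#

The full C#13 chord is C#, E#, G#, B, D#, A#.
Comparing with the voicing, the major 3rd (3rd) — E# — is absent.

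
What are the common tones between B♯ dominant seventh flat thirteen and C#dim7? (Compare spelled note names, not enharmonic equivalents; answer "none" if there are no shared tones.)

B♯ dominant seventh flat thirteen = B♯, D𝄪, F𝄪, A♯, G♯.
C#dim7 = C♯, E, G, B♭.
Shared: none.

none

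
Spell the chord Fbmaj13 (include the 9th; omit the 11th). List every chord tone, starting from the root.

Fb Ab Cb Eb Gb Db

Fbmaj13 is a major thirteenth built on Fb.
Root: Fb
Major 3rd (3rd): Ab
Perfect 5th (5th): Cb
Major 7th (7th): Eb
Major 9th (9th): Gb
Major 13th (13th): Db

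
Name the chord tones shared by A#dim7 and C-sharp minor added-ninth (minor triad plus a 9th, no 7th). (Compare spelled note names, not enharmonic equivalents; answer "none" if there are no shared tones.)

C♯ E

A#dim7: A♯ C♯ E G
C-sharp minor added-ninth: C♯ E G♯ D♯
Common to both → C♯, E.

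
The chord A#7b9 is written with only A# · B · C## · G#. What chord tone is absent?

E#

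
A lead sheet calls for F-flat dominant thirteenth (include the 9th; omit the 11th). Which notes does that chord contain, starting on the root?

F-flat  A-flat  C-flat  E-double-flat  G-flat  D-flat

F-flat dominant thirteenth is a dominant thirteenth built on F-flat.
Root: F-flat
Major 3rd (3rd): A-flat
Perfect 5th (5th): C-flat
Minor 7th (7th): E-double-flat
Major 9th (9th): G-flat
Major 13th (13th): D-flat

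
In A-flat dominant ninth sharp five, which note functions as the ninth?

B-flat

A-flat dominant ninth sharp five is built on A-flat; its 9th is a major 9th above the root.
A second above A uses the letter B, and the major 9th above A-flat is B-flat.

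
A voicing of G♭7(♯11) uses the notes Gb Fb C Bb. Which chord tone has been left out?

The full G♭7(♯11) chord is Gb, Bb, Db, Fb, C.
Comparing with the voicing, the perfect 5th (5th) — Db — is absent.

Db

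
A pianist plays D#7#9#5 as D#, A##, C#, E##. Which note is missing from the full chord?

F##

D#7#9#5 = D#, F##, A##, C#, E##. The voicing lacks the 3rd (major 3rd), F##.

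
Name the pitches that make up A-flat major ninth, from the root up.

A♭  C  E♭  G  B♭

A-flat major ninth: major ninth on A♭.
root → A♭
3rd (major 3rd) → C
5th (perfect 5th) → E♭
7th (major 7th) → G
9th (major 9th) → B♭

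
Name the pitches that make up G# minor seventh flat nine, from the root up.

Root G#, quality minor seventh flat nine:
Root: G#
Minor 3rd (3rd): B
Perfect 5th (5th): D#
Minor 7th (7th): F#
Minor 9th (9th): A

G# – B – D# – F# – A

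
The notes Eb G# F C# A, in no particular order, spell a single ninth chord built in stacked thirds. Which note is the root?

F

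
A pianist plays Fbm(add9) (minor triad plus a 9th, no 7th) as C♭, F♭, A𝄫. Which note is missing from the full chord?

G♭

The full Fbm(add9) chord is F♭, A𝄫, C♭, G♭.
Comparing with the voicing, the major 9th (9th) — G♭ — is absent.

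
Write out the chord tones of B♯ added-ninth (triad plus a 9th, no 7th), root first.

B-sharp  D-double-sharp  F-double-sharp  C-double-sharp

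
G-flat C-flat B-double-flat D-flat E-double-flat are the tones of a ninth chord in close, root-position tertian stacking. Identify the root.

C-flat

Stacking in thirds gives C-flat – E-double-flat – G-flat – B-double-flat – D-flat, so C-flat is the root — C-flat minor ninth.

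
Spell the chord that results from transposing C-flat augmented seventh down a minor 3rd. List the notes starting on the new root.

A minor 3rd down from C♭ is A♭, so the new chord is A♭ augmented seventh.
root → A♭
3rd (major 3rd) → C
5th (augmented 5th) → E
7th (minor 7th) → G♭

A♭ – C – E – G♭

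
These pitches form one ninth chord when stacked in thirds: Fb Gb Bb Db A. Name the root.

Gb

Arranged so that each adjacent pair is a third by letter name: Gb – Bb – Db – Fb – A.
The bottom of that stack, Gb, is the root (this is Gb dominant seventh sharp nine).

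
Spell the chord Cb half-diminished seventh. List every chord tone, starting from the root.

C♭, E𝄫, G𝄫, B𝄫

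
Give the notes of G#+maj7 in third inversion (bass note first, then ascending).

In root position, G#+maj7 is G#–B#–D##–F##.
Third inversion puts the seventh (F##) in the bass.

F## G# B# D##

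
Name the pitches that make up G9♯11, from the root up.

G  B  D  F  A  C#

G9♯11: dominant ninth sharp eleven on G.
- root: G
- major 3rd: B
- perfect 5th: D
- minor 7th: F
- major 9th: A
- augmented 11th: C#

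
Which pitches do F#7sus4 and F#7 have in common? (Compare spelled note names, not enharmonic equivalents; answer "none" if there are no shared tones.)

F# – C# – E

F#7sus4 = F#, B, C#, E.
F#7 = F#, A#, C#, E.
Shared: F#, C#, E.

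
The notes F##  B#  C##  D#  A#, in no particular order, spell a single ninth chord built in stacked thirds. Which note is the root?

B#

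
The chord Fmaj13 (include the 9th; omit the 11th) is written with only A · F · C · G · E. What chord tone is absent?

D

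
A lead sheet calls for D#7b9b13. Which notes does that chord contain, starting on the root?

D# – F## – A# – C# – E – B

D#7b9b13 is a dominant seventh flat nine flat thirteen built on D#.
root → D#
3rd (major 3rd) → F##
5th (perfect 5th) → A#
7th (minor 7th) → C#
9th (minor 9th) → E
13th (minor 13th) → B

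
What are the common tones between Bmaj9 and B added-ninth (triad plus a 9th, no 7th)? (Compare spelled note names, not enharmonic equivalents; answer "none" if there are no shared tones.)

B  D♯  F♯  C♯

Bmaj9: B D♯ F♯ A♯ C♯
B added-ninth: B D♯ F♯ C♯
Common to both → B, D♯, F♯, C♯.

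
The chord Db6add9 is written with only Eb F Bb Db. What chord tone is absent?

Ab

The full Db6add9 chord is Db, F, Ab, Bb, Eb.
Comparing with the voicing, the perfect 5th (5th) — Ab — is absent.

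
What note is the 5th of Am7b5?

Am7b5 is built on A; its 5th is a diminished 5th above the root.
A fifth above A uses the letter E, and the diminished 5th above A is Eb.

Eb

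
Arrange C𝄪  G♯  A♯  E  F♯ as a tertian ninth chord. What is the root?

Stacking in thirds gives F♯ – A♯ – C𝄪 – E – G♯, so F♯ is the root — F♯ dominant ninth sharp five.

F♯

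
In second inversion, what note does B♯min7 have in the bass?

B♯min7 = B#–D#–F##–A#. Second inversion → fifth in the bass = F##.

F##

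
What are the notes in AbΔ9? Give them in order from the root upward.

AbΔ9 is a major ninth built on Ab.
- root: Ab
- major 3rd: C
- perfect 5th: Eb
- major 7th: G
- major 9th: Bb

Ab, C, Eb, G, Bb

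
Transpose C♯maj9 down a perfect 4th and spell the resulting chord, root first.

G# – B# – D# – F## – A#

C# down a perfect 4th → G#. New chord: G# major ninth.
Root: G#
Major 3rd (3rd): B#
Perfect 5th (5th): D#
Major 7th (7th): F##
Major 9th (9th): A#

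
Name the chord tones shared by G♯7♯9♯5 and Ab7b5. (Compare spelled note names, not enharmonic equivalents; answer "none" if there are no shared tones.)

none

G♯7♯9♯5 = G♯, B♯, D𝄪, F♯, A𝄪.
Ab7b5 = A♭, C, E𝄫, G♭.
Shared: none.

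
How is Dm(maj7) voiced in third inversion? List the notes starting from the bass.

C#, D, F, A

Dm(maj7) = D–F–A–C#; third inversion → seventh (C#) lowest.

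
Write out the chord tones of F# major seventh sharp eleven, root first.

F#, A#, C#, E#, B#

F# major seventh sharp eleven is a major seventh sharp eleven built on F#.
- root: F#
- major 3rd: A#
- perfect 5th: C#
- major 7th: E#
- augmented 11th: B#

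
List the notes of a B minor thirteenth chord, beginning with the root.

B minor thirteenth is a minor thirteenth built on B.
B — root
D — minor 3rd
F-sharp — perfect 5th
A — minor 7th
C-sharp — major 9th
E — perfect 11th
G-sharp — major 13th

B  D  F-sharp  A  C-sharp  E  G-sharp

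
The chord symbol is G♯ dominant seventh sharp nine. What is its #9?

A𝄪

G♯ dominant seventh sharp nine is built on G♯; its 9th is an augmented 9th above the root.
A second above G uses the letter A, and the augmented 9th above G♯ is A𝄪.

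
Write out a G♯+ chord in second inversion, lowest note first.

D## G# B#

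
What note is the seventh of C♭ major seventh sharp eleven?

B-flat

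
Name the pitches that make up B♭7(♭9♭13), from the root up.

Root Bb, quality dominant seventh flat nine flat thirteen:
root → Bb
3rd (major 3rd) → D
5th (perfect 5th) → F
7th (minor 7th) → Ab
9th (minor 9th) → Cb
13th (minor 13th) → Gb

Bb – D – F – Ab – Cb – Gb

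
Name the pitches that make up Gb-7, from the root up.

Gb, Bbb, Db, Fb

Gb-7: minor seventh on Gb.
Root: Gb
Minor 3rd (3rd): Bbb
Perfect 5th (5th): Db
Minor 7th (7th): Fb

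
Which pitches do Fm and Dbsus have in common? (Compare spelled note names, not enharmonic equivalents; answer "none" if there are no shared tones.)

Ab

Fm: F Ab C
Dbsus: Db Gb Ab
Common to both → Ab.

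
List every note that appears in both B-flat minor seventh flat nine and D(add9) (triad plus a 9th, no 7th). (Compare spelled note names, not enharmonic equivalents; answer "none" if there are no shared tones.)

B-flat minor seventh flat nine: B♭ D♭ F A♭ C♭
D(add9): D F♯ A E
Common to both → none.

none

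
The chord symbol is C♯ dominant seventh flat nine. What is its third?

E♯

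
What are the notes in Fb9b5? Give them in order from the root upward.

Root Fb, quality dominant ninth flat five:
Root: Fb
Major 3rd (3rd): Ab
Diminished 5th (5th): Cbb
Minor 7th (7th): Ebb
Major 9th (9th): Gb

Fb Ab Cbb Ebb Gb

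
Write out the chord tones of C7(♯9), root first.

C  E  G  Bb  D#

Root C, quality dominant seventh sharp nine:
Root: C
Major 3rd (3rd): E
Perfect 5th (5th): G
Minor 7th (7th): Bb
Augmented 9th (9th): D#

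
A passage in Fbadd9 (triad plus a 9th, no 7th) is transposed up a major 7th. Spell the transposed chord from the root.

Fb up a major 7th → Eb. New chord: Eb added-ninth.
Eb — root
G — major 3rd
Bb — perfect 5th
F — major 9th

Eb, G, Bb, F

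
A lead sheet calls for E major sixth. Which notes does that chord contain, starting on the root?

E major sixth is a major sixth built on E.
Root: E
Major 3rd (3rd): G#
Perfect 5th (5th): B
Major 6th (6th): C#

E  G#  B  C#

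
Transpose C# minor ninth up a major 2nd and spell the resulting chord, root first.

D♯, F♯, A♯, C♯, E♯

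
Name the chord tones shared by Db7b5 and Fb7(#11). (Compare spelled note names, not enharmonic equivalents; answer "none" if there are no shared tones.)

C♭

Db7b5: D♭ F A𝄫 C♭
Fb7(#11): F♭ A♭ C♭ E𝄫 B♭
Common to both → C♭.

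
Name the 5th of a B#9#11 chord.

Root of B#9#11 = B#. The 5th is a perfect 5th: B# up a perfect 5th → F##.

F##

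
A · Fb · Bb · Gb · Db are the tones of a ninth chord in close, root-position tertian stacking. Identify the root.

Gb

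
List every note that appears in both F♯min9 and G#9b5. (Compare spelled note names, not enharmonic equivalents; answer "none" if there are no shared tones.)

F#  G#

F♯min9: F# A C# E G#
G#9b5: G# B# D F# A#
Common to both → F#, G#.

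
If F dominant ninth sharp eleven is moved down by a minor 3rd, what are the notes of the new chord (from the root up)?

Transposed root: F → D (minor 3rd down). So we spell D dominant ninth sharp eleven:
- root: D
- major 3rd: F♯
- perfect 5th: A
- minor 7th: C
- major 9th: E
- augmented 11th: G♯

D – F♯ – A – C – E – G♯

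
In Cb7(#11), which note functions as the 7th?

B𝄫

Cb7(#11) is built on C♭; its 7th is a minor 7th above the root.
A seventh above C uses the letter B, and the minor 7th above C♭ is B𝄫.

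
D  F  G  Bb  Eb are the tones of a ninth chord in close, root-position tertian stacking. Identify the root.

Eb

Stacking in thirds gives Eb – G – Bb – D – F, so Eb is the root — Eb major ninth.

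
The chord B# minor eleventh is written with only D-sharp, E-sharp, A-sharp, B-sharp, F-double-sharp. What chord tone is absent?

C-double-sharp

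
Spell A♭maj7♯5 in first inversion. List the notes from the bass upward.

In root position, A♭maj7♯5 is Ab–C–E–G.
First inversion puts the third (C) in the bass.

C  E  G  Ab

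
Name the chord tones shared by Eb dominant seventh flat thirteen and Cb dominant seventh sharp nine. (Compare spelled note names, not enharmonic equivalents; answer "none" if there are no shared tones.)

E-flat, C-flat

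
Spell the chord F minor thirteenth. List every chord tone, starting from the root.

F minor thirteenth is a minor thirteenth built on F.
Root: F
Minor 3rd (3rd): A-flat
Perfect 5th (5th): C
Minor 7th (7th): E-flat
Major 9th (9th): G
Perfect 11th (11th): B-flat
Major 13th (13th): D

F, A-flat, C, E-flat, G, B-flat, D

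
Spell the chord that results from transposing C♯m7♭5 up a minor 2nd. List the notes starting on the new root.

D, F, Ab, C

Transposed root: C# → D (minor 2nd up). So we spell D half-diminished seventh:
D — root
F — minor 3rd
Ab — diminished 5th
C — minor 7th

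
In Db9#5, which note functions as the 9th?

Root of Db9#5 = D♭. The 9th is a major 9th: D♭ up a major 9th → E♭.

E♭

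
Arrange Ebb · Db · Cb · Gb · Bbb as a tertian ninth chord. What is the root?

Cb

Stacking in thirds gives Cb – Ebb – Gb – Bbb – Db, so Cb is the root — Cb minor ninth.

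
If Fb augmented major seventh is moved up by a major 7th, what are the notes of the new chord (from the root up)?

Eb, G, B, D

A major 7th up from Fb is Eb, so the new chord is Eb augmented major seventh.
- root: Eb
- major 3rd: G
- augmented 5th: B
- major 7th: D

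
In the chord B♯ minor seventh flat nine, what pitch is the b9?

B♯ minor seventh flat nine is built on B♯; its 9th is a minor 9th above the root.
A second above B uses the letter C, and the minor 9th above B♯ is C♯.

C♯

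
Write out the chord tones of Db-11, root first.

Db-11 is a minor eleventh built on Db.
Root: Db
Minor 3rd (3rd): Fb
Perfect 5th (5th): Ab
Minor 7th (7th): Cb
Major 9th (9th): Eb
Perfect 11th (11th): Gb

Db  Fb  Ab  Cb  Eb  Gb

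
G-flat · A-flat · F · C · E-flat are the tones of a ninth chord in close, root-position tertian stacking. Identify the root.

F

Stacking in thirds gives F – A-flat – C – E-flat – G-flat, so F is the root — F minor seventh flat nine.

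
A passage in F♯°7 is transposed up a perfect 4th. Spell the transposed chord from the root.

A perfect 4th up from F♯ is B, so the new chord is B diminished seventh.
- root: B
- minor 3rd: D
- diminished 5th: F
- diminished 7th: A♭

B, D, F, A♭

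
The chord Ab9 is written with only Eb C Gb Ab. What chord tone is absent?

Ab9 = Ab, C, Eb, Gb, Bb. The voicing lacks the 9th (major 9th), Bb.

Bb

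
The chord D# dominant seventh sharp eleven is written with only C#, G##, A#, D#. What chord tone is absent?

F##

D# dominant seventh sharp eleven = D#, F##, A#, C#, G##. The voicing lacks the 3rd (major 3rd), F##.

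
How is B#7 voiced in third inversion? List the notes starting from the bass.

B#7 = B#–D##–F##–A#; third inversion → seventh (A#) lowest.

A# – B# – D## – F##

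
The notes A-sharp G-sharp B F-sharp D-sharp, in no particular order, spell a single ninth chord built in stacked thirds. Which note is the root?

G-sharp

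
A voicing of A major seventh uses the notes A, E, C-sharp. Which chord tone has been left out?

G-sharp

The full A major seventh chord is A, C-sharp, E, G-sharp.
Comparing with the voicing, the major 7th (7th) — G-sharp — is absent.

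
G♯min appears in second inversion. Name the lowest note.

G♯min in root position is G♯–B–D♯.
Second inversion places the fifth in the bass, which is D♯.

D♯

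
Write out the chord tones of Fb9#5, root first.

Fb  Ab  C  Ebb  Gb

Fb9#5 is a dominant ninth sharp five built on Fb.
Fb — root
Ab — major 3rd
C — augmented 5th
Ebb — minor 7th
Gb — major 9th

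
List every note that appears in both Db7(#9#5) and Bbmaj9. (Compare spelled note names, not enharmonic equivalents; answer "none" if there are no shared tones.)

F, A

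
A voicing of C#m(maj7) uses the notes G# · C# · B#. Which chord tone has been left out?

The full C#m(maj7) chord is C#, E, G#, B#.
Comparing with the voicing, the minor 3rd (3rd) — E — is absent.

E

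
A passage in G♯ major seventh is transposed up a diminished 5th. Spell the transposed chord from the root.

D F♯ A C♯

G♯ up a diminished 5th → D. New chord: D major seventh.
D — root
F♯ — major 3rd
A — perfect 5th
C♯ — major 7th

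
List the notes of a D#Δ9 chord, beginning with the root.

D♯ F𝄪 A♯ C𝄪 E♯

D#Δ9 is a major ninth built on D♯.
root → D♯
3rd (major 3rd) → F𝄪
5th (perfect 5th) → A♯
7th (major 7th) → C𝄪
9th (major 9th) → E♯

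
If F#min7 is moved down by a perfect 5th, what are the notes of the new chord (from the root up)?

B, D, F#, A

A perfect 5th down from F# is B, so the new chord is B minor seventh.
Root: B
Minor 3rd (3rd): D
Perfect 5th (5th): F#
Minor 7th (7th): A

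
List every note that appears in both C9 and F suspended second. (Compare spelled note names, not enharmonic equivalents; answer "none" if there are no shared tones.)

C9 = C, E, G, Bb, D.
F suspended second = F, G, C.
Shared: C, G.

C, G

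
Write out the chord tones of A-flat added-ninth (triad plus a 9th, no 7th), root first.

A♭, C, E♭, B♭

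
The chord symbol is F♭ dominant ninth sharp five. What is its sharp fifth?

C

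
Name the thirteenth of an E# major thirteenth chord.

Root of E# major thirteenth = E-sharp. The 13th is a major 13th: E-sharp up a major 13th → C-double-sharp.

C-double-sharp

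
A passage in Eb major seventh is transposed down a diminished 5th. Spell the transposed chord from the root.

A  C♯  E  G♯

Transposed root: E♭ → A (diminished 5th down). So we spell A major seventh:
- root: A
- major 3rd: C♯
- perfect 5th: E
- major 7th: G♯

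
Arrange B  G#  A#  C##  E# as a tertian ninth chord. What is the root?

A#

Arranged so that each adjacent pair is a third by letter name: A# – C## – E# – G# – B.
The bottom of that stack, A#, is the root (this is A# dominant seventh flat nine).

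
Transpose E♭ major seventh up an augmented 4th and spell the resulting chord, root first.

E-flat up an augmented 4th → A. New chord: A major seventh.
root → A
3rd (major 3rd) → C-sharp
5th (perfect 5th) → E
7th (major 7th) → G-sharp

A, C-sharp, E, G-sharp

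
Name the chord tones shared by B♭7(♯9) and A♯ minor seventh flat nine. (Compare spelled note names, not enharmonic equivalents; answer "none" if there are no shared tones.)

B♭7(♯9): Bb D F Ab C#
A♯ minor seventh flat nine: A# C# E# G# B
Common to both → C#.

C#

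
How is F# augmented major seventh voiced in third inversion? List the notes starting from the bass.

F# augmented major seventh = F-sharp–A-sharp–C-double-sharp–E-sharp; third inversion → seventh (E-sharp) lowest.

E-sharp, F-sharp, A-sharp, C-double-sharp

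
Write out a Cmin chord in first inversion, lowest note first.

Cmin = C–E♭–G; first inversion → third (E♭) lowest.

E♭ – G – C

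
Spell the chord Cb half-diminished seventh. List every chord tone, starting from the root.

Root C-flat, quality half-diminished seventh:
root → C-flat
3rd (minor 3rd) → E-double-flat
5th (diminished 5th) → G-double-flat
7th (minor 7th) → B-double-flat

C-flat  E-double-flat  G-double-flat  B-double-flat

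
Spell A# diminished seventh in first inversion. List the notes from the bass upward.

C#, E, G, A#

A# diminished seventh = A#–C#–E–G; first inversion → third (C#) lowest.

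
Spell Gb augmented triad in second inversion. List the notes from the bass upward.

Gb augmented triad = Gb–Bb–D; second inversion → fifth (D) lowest.

D Gb Bb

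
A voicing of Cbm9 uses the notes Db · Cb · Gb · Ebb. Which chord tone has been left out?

Cbm9 = Cb, Ebb, Gb, Bbb, Db. The voicing lacks the 7th (minor 7th), Bbb.

Bbb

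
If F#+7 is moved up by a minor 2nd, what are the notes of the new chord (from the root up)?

G B D# F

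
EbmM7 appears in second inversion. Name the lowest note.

EbmM7 in root position is E♭–G♭–B♭–D.
Second inversion places the fifth in the bass, which is B♭.

B♭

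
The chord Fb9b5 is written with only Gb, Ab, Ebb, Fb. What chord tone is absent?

Cbb

The full Fb9b5 chord is Fb, Ab, Cbb, Ebb, Gb.
Comparing with the voicing, the diminished 5th (5th) — Cbb — is absent.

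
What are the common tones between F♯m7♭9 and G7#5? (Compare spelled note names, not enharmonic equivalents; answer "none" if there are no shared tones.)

G

F♯m7♭9: F♯ A C♯ E G
G7#5: G B D♯ F
Common to both → G.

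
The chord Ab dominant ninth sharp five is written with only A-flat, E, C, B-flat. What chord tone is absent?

G-flat

Ab dominant ninth sharp five = A-flat, C, E, G-flat, B-flat. The voicing lacks the 7th (minor 7th), G-flat.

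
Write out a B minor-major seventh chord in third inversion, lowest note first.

In root position, B minor-major seventh is B–D–F-sharp–A-sharp.
Third inversion puts the seventh (A-sharp) in the bass.

A-sharp B D F-sharp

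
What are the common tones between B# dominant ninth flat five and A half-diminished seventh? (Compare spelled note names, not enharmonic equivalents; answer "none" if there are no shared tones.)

B# dominant ninth flat five = B-sharp, D-double-sharp, F-sharp, A-sharp, C-double-sharp.
A half-diminished seventh = A, C, E-flat, G.
Shared: none.

none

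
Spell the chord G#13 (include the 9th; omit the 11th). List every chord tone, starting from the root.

Root G#, quality dominant thirteenth:
root → G#
3rd (major 3rd) → B#
5th (perfect 5th) → D#
7th (minor 7th) → F#
9th (major 9th) → A#
13th (major 13th) → E#

G#, B#, D#, F#, A#, E#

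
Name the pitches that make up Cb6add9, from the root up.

Cb  Eb  Gb  Ab  Db

Cb6add9 is a six-nine built on Cb.
- root: Cb
- major 3rd: Eb
- perfect 5th: Gb
- major 6th: Ab
- major 9th: Db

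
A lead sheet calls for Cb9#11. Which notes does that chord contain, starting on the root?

C♭ – E♭ – G♭ – B𝄫 – D♭ – F

Cb9#11 is a dominant ninth sharp eleven built on C♭.
C♭ — root
E♭ — major 3rd
G♭ — perfect 5th
B𝄫 — minor 7th
D♭ — major 9th
F — augmented 11th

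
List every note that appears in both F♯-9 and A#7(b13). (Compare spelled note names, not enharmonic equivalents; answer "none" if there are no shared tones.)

F♯, G♯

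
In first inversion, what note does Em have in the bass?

Em in root position is E–G–B.
First inversion places the third in the bass, which is G.

G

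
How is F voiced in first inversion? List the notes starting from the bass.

A C F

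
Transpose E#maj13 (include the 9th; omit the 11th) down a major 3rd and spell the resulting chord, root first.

C# E# G# B# D# A#

Transposed root: E# → C# (major 3rd down). So we spell C# major thirteenth:
- root: C#
- major 3rd: E#
- perfect 5th: G#
- major 7th: B#
- major 9th: D#
- major 13th: A#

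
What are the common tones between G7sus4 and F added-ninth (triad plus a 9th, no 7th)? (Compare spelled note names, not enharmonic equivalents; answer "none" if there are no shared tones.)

G, C, F

G7sus4 = G, C, D, F.
F added-ninth = F, A, C, G.
Shared: G, C, F.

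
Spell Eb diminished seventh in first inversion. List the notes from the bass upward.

Gb, Bbb, Dbb, Eb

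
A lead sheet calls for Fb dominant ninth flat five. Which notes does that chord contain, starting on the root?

F-flat A-flat C-double-flat E-double-flat G-flat

Fb dominant ninth flat five: dominant ninth flat five on F-flat.
- root: F-flat
- major 3rd: A-flat
- diminished 5th: C-double-flat
- minor 7th: E-double-flat
- major 9th: G-flat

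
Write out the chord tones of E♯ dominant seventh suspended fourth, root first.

Root E-sharp, quality dominant seventh suspended fourth:
root → E-sharp
4th (perfect 4th) → A-sharp
5th (perfect 5th) → B-sharp
7th (minor 7th) → D-sharp

E-sharp – A-sharp – B-sharp – D-sharp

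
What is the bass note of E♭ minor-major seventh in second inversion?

E♭ minor-major seventh in root position is Eb–Gb–Bb–D.
Second inversion places the fifth in the bass, which is Bb.

Bb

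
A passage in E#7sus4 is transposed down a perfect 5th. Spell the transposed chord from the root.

A# – D# – E# – G#

Transposed root: E# → A# (perfect 5th down). So we spell A# dominant seventh suspended fourth:
root → A#
4th (perfect 4th) → D#
5th (perfect 5th) → E#
7th (minor 7th) → G#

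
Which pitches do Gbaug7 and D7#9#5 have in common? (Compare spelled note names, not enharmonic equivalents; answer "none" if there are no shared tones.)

Gbaug7: G♭ B♭ D F♭
D7#9#5: D F♯ A♯ C E♯
Common to both → D.

D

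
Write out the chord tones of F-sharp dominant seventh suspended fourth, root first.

F-sharp – B – C-sharp – E

F-sharp dominant seventh suspended fourth: dominant seventh suspended fourth on F-sharp.
Root: F-sharp
Perfect 4th (4th): B
Perfect 5th (5th): C-sharp
Minor 7th (7th): E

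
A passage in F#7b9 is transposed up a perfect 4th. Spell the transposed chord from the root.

F# up a perfect 4th → B. New chord: B dominant seventh flat nine.
- root: B
- major 3rd: D#
- perfect 5th: F#
- minor 7th: A
- minor 9th: C

B  D#  F#  A  C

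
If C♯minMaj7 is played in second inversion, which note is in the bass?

C♯minMaj7 = C#–E–G#–B#. Second inversion → fifth in the bass = G#.

G#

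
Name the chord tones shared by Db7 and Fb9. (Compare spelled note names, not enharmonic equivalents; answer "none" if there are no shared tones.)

Ab, Cb

Db7 = Db, F, Ab, Cb.
Fb9 = Fb, Ab, Cb, Ebb, Gb.
Shared: Ab, Cb.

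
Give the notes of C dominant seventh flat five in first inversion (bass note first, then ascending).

In root position, C dominant seventh flat five is C–E–G-flat–B-flat.
First inversion puts the third (E) in the bass.

E, G-flat, B-flat, C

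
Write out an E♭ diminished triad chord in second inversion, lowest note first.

Bbb, Eb, Gb

In root position, E♭ diminished triad is Eb–Gb–Bbb.
Second inversion puts the fifth (Bbb) in the bass.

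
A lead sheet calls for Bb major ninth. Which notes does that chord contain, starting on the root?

Root B-flat, quality major ninth:
root → B-flat
3rd (major 3rd) → D
5th (perfect 5th) → F
7th (major 7th) → A
9th (major 9th) → C

B-flat D F A C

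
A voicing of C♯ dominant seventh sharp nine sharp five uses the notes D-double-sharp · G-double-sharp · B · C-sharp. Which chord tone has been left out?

E-sharp

The full C♯ dominant seventh sharp nine sharp five chord is C-sharp, E-sharp, G-double-sharp, B, D-double-sharp.
Comparing with the voicing, the major 3rd (3rd) — E-sharp — is absent.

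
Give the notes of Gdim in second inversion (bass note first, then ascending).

Db, G, Bb

In root position, Gdim is G–Bb–Db.
Second inversion puts the fifth (Db) in the bass.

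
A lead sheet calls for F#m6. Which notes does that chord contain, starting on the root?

F♯ – A – C♯ – D♯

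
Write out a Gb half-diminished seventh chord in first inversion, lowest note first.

Bbb, Dbb, Fb, Gb

Gb half-diminished seventh = Gb–Bbb–Dbb–Fb; first inversion → third (Bbb) lowest.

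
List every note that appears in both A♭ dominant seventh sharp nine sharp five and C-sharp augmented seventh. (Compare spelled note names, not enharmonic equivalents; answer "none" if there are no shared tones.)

B

A♭ dominant seventh sharp nine sharp five: A-flat C E G-flat B
C-sharp augmented seventh: C-sharp E-sharp G-double-sharp B
Common to both → B.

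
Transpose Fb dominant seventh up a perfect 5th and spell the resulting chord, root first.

C-flat – E-flat – G-flat – B-double-flat

Transposed root: F-flat → C-flat (perfect 5th up). So we spell C-flat dominant seventh:
Root: C-flat
Major 3rd (3rd): E-flat
Perfect 5th (5th): G-flat
Minor 7th (7th): B-double-flat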